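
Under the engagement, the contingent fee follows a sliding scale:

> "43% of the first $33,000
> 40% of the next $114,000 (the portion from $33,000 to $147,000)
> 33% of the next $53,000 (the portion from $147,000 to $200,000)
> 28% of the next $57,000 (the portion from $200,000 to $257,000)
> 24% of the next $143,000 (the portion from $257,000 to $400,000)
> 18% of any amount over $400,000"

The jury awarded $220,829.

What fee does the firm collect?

First $33,000 at 43% = $14,190.00
Next $114,000 at 40% = $45,600.00
Next $53,000 at 33% = $17,490.00
Remaining $20,829 at 28% = $5,832.12
Fee: $14,190.00 + $45,600.00 + $17,490.00 + $5,832.12 = $83,112.12

$83,112.12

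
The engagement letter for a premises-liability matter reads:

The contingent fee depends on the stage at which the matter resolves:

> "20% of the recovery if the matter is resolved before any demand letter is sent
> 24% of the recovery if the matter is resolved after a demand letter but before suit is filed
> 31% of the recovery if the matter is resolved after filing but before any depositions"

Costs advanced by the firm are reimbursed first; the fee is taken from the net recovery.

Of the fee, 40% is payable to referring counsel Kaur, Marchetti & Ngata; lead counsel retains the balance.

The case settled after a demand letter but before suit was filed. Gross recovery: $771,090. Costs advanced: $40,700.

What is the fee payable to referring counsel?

$70,117.44

Fee base (net of costs): $771,090 − $40,700 = $730,390
The matter settled after a demand letter but before suit was filed, so the 24% rate applies.
$730,390 × 24% = $175,293.60
Referral share: 40% of $175,293.60 = $70,117.44; lead counsel retains $175,293.60 − $70,117.44 = $105,176.16.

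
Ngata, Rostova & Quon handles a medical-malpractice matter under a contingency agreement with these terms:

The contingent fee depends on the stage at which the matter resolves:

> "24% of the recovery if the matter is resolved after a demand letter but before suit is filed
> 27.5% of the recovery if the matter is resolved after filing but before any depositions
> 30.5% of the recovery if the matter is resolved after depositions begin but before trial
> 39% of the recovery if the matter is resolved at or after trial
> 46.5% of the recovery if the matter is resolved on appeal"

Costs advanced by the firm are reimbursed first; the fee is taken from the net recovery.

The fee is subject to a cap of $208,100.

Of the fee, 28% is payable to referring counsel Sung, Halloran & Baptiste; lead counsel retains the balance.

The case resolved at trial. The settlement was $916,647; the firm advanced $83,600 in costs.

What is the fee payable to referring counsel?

$58,268.00

Fee base (net of costs): $916,647 − $83,600 = $833,047
The matter resolved at trial, so the 39% rate applies.
$833,047 × 39% = $324,888.33
$324,888.33 exceeds the $208,100 cap, so the fee is capped at $208,100.00.
Referral share: 28% of $208,100.00 = $58,268.00; lead counsel retains $208,100.00 − $58,268.00 = $149,832.00.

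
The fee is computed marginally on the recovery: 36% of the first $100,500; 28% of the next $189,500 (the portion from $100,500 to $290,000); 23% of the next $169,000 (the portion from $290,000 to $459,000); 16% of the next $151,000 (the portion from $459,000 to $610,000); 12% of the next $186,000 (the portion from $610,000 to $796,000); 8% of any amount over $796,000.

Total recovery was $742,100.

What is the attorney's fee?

$168,122.00

First $100,500 at 36% = $36,180.00
Next $189,500 at 28% = $53,060.00
Next $169,000 at 23% = $38,870.00
Next $151,000 at 16% = $24,160.00
Remaining $132,100 at 12% = $15,852.00
Fee: $36,180.00 + $53,060.00 + $38,870.00 + $24,160.00 + $15,852.00 = $168,122.00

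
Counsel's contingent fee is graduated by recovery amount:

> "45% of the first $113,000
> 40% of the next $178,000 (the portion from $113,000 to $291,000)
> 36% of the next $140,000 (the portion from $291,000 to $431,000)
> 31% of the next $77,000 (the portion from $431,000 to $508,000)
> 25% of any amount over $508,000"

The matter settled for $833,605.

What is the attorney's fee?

$277,721.25

First $113,000 at 45% = $50,850.00
Next $178,000 at 40% = $71,200.00
Next $140,000 at 36% = $50,400.00
Next $77,000 at 31% = $23,870.00
Remaining $325,605 at 25% = $81,401.25
Fee: $50,850.00 + $71,200.00 + $50,400.00 + $23,870.00 + $81,401.25 = $277,721.25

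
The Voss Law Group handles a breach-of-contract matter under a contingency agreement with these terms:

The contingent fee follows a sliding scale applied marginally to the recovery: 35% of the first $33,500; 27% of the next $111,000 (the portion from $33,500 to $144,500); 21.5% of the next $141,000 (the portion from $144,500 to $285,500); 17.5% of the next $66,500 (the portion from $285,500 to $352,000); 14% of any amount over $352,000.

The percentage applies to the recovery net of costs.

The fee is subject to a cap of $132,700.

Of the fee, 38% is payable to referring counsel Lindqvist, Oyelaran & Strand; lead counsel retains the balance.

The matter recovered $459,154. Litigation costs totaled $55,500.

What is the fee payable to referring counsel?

Fee base (net of costs): $459,154 − $55,500 = $403,654
First $33,500 at 35% = $11,725.00
Next $111,000 at 27% = $29,970.00
Next $141,000 at 21.5% = $30,315.00
Next $66,500 at 17.5% = $11,637.50
Remaining $51,654 at 14% = $7,231.56
Fee: $11,725.00 + $29,970.00 + $30,315.00 + $11,637.50 + $7,231.56 = $90,879.06
$90,879.06 is under the $132,700 cap.
Referral share: 38% of $90,879.06 = $34,534.04; lead counsel retains $90,879.06 − $34,534.04 = $56,345.02.

$34,534.04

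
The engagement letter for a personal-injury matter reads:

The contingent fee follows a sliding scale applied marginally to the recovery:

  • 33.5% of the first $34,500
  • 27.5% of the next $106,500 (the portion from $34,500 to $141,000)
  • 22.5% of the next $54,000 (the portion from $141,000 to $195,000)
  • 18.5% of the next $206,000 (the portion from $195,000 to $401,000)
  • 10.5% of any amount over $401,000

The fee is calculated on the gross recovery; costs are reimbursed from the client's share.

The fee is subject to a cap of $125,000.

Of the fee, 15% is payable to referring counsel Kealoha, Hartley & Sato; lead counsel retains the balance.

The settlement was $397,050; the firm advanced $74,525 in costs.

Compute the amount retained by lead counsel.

Fee base is the gross recovery, $397,050; costs are reimbursed separately.
First $34,500 at 33.5% = $11,557.50
Next $106,500 at 27.5% = $29,287.50
Next $54,000 at 22.5% = $12,150.00
Remaining $202,050 at 18.5% = $37,379.25
Fee: $11,557.50 + $29,287.50 + $12,150.00 + $37,379.25 = $90,374.25
$90,374.25 is under the $125,000 cap.
Referral share: 15% of $90,374.25 = $13,556.14; lead counsel retains $90,374.25 − $13,556.14 = $76,818.11.

$76,818.11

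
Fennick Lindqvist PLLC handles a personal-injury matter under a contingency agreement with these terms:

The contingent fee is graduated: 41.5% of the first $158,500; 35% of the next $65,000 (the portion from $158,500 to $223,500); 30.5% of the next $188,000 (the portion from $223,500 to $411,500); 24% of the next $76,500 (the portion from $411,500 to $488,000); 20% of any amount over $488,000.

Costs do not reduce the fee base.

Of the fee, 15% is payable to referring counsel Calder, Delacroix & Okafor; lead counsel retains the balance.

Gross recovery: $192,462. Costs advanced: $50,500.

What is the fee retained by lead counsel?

Fee base is the gross recovery, $192,462; costs are reimbursed separately.
First $158,500 at 41.5% = $65,777.50
Remaining $33,962 at 35% = $11,886.70
Fee: $65,777.50 + $11,886.70 = $77,664.20
Referral share: 15% of $77,664.20 = $11,649.63; lead counsel retains $77,664.20 − $11,649.63 = $66,014.57.

$66,014.57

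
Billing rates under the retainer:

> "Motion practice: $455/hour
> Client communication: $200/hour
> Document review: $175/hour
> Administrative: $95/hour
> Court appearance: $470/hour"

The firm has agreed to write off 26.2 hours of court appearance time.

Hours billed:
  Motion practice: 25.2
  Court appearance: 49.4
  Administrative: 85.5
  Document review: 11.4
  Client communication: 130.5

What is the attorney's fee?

$58,587.50

Motion practice: 25.2 × $455 = $11,466.00
Client communication: 130.5 × $200 = $26,100.00
Document review: 11.4 × $175 = $1,995.00
Administrative: 85.5 × $95 = $8,122.50
Court appearance: 49.4 × $470 = $23,218.00
Subtotal: $70,901.50
Write-off: 26.2 × $470 = $12,314.00
Total: $70,901.50 − $12,314.00 = $58,587.50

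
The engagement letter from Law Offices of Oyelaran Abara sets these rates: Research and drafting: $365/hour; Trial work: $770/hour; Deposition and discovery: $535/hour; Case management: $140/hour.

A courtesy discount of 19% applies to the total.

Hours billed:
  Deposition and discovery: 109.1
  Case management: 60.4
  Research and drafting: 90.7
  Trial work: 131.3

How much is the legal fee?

$162,835.11

Research and drafting: 90.7 × $365 = $33,105.50
Trial work: 131.3 × $770 = $101,101.00
Deposition and discovery: 109.1 × $535 = $58,368.50
Case management: 60.4 × $140 = $8,456.00
Subtotal: $201,031.00
Less 19% discount: −$38,195.89
Total: $201,031.00 − $38,195.89 = $162,835.11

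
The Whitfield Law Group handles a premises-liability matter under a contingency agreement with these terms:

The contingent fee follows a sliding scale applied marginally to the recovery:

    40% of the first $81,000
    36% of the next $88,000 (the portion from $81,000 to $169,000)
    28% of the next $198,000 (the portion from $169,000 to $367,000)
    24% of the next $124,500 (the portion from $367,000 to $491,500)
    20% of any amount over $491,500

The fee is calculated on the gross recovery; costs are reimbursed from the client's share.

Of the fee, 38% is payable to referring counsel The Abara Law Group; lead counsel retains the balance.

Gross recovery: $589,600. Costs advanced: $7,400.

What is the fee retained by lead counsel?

Fee base is the gross recovery, $589,600; costs are reimbursed separately.
First $81,000 at 40% = $32,400.00
Next $88,000 at 36% = $31,680.00
Next $198,000 at 28% = $55,440.00
Next $124,500 at 24% = $29,880.00
Remaining $98,100 at 20% = $19,620.00
Fee: $32,400.00 + $31,680.00 + $55,440.00 + $29,880.00 + $19,620.00 = $169,020.00
Referral share: 38% of $169,020.00 = $64,227.60; lead counsel retains $169,020.00 − $64,227.60 = $104,792.40.

$104,792.40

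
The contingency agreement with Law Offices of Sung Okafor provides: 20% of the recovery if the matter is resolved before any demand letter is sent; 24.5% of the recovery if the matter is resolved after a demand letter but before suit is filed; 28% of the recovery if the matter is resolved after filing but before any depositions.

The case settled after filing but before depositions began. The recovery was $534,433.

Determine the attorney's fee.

$149,641.24

The matter settled after filing but before depositions began, so the 28% rate applies.
$534,433 × 28% = $149,641.24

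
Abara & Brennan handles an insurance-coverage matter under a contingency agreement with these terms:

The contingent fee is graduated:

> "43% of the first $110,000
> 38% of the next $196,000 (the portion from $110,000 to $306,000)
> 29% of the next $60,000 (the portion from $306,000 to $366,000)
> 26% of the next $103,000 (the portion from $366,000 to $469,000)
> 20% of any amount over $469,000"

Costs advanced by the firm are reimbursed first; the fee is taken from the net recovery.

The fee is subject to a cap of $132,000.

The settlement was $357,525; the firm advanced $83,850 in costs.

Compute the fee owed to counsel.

Fee base (net of costs): $357,525 − $83,850 = $273,675
First $110,000 at 43% = $47,300.00
Remaining $163,675 at 38% = $62,196.50
Fee: $47,300.00 + $62,196.50 = $109,496.50
$109,496.50 is under the $132,000 cap.

$109,496.50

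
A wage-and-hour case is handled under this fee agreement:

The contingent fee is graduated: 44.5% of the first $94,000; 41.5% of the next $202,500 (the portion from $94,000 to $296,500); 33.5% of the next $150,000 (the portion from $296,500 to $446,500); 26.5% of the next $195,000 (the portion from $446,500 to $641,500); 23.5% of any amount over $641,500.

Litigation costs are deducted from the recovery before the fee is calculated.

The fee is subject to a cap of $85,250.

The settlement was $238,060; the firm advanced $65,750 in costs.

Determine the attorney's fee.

Fee base (net of costs): $238,060 − $65,750 = $172,310
First $94,000 at 44.5% = $41,830.00
Remaining $78,310 at 41.5% = $32,498.65
Fee: $41,830.00 + $32,498.65 = $74,328.65
$74,328.65 is under the $85,250 cap.

$74,328.65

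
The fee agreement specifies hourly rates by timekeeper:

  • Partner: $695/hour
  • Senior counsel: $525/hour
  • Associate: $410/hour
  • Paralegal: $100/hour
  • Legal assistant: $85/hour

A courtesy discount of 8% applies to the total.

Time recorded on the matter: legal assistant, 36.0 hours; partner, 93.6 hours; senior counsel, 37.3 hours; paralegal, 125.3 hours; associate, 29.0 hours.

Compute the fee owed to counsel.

$103,145.34

Partner: 93.6 × $695 = $65,052.00
Senior counsel: 37.3 × $525 = $19,582.50
Associate: 29.0 × $410 = $11,890.00
Paralegal: 125.3 × $100 = $12,530.00
Legal assistant: 36.0 × $85 = $3,060.00
Subtotal: $112,114.50
Less 8% discount: −$8,969.16
Total: $112,114.50 − $8,969.16 = $103,145.34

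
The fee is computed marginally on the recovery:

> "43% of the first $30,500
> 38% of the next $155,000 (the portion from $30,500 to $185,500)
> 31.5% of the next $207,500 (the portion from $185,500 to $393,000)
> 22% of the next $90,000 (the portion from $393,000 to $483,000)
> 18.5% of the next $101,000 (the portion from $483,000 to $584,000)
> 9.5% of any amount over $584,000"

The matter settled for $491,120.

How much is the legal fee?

$158,679.70

First $30,500 at 43% = $13,115.00
Next $155,000 at 38% = $58,900.00
Next $207,500 at 31.5% = $65,362.50
Next $90,000 at 22% = $19,800.00
Remaining $8,120 at 18.5% = $1,502.20
Fee: $13,115.00 + $58,900.00 + $65,362.50 + $19,800.00 + $1,502.20 = $158,679.70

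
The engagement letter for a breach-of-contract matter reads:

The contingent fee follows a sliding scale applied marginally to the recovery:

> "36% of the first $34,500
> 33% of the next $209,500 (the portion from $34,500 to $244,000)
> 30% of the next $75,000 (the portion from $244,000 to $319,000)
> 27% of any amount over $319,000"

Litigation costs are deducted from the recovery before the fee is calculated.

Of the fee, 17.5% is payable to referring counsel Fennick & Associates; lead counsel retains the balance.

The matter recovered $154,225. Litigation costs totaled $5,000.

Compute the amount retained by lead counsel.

$41,480.38

Fee base (net of costs): $154,225 − $5,000 = $149,225
First $34,500 at 36% = $12,420.00
Remaining $114,725 at 33% = $37,859.25
Fee: $12,420.00 + $37,859.25 = $50,279.25
Referral share: 17.5% of $50,279.25 = $8,798.87; lead counsel retains $50,279.25 − $8,798.87 = $41,480.38.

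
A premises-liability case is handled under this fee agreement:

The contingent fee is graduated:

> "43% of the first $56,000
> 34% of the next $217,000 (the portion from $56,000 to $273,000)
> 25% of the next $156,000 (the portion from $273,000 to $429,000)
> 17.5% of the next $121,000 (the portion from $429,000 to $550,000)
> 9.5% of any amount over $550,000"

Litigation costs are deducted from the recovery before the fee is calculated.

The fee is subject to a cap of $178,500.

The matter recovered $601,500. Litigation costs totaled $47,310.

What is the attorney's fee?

Fee base (net of costs): $601,500 − $47,310 = $554,190
First $56,000 at 43% = $24,080.00
Next $217,000 at 34% = $73,780.00
Next $156,000 at 25% = $39,000.00
Next $121,000 at 17.5% = $21,175.00
Remaining $4,190 at 9.5% = $398.05
Fee: $24,080.00 + $73,780.00 + $39,000.00 + $21,175.00 + $398.05 = $158,433.05
$158,433.05 is under the $178,500 cap.

$158,433.05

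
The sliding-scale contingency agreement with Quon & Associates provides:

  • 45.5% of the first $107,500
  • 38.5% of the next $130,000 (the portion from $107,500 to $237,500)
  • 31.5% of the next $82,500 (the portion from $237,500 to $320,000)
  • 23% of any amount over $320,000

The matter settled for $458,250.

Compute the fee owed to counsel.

First $107,500 at 45.5% = $48,912.50
Next $130,000 at 38.5% = $50,050.00
Next $82,500 at 31.5% = $25,987.50
Remaining $138,250 at 23% = $31,797.50
Fee: $48,912.50 + $50,050.00 + $25,987.50 + $31,797.50 = $156,747.50

$156,747.50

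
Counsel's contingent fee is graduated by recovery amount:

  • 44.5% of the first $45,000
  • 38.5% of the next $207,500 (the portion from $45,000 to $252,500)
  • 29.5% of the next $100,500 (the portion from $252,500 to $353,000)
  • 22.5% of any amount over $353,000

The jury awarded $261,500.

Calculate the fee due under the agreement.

$102,567.50

First $45,000 at 44.5% = $20,025.00
Next $207,500 at 38.5% = $79,887.50
Remaining $9,000 at 29.5% = $2,655.00
Fee: $20,025.00 + $79,887.50 + $2,655.00 = $102,567.50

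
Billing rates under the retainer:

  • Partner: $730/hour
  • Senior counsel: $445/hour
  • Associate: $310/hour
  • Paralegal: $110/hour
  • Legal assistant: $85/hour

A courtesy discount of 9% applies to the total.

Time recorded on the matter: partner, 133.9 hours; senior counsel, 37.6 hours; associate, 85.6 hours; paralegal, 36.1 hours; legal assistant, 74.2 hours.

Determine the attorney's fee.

$137,676.63

Partner: 133.9 × $730 = $97,747.00
Senior counsel: 37.6 × $445 = $16,732.00
Associate: 85.6 × $310 = $26,536.00
Paralegal: 36.1 × $110 = $3,971.00
Legal assistant: 74.2 × $85 = $6,307.00
Subtotal: $151,293.00
Less 9% discount: −$13,616.37
Total: $151,293.00 − $13,616.37 = $137,676.63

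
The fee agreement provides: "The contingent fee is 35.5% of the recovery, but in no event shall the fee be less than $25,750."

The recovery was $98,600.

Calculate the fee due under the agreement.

35.5% of $98,600 = $35,003.00
That exceeds the $25,750 minimum.

$35,003.00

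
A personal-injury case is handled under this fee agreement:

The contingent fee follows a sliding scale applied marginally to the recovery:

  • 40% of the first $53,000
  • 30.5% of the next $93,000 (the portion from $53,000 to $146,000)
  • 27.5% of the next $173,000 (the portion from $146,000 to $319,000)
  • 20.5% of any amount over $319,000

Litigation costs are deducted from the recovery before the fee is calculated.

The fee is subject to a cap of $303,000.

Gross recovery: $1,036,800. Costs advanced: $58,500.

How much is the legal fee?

Fee base (net of costs): $1,036,800 − $58,500 = $978,300
First $53,000 at 40% = $21,200.00
Next $93,000 at 30.5% = $28,365.00
Next $173,000 at 27.5% = $47,575.00
Remaining $659,300 at 20.5% = $135,156.50
Fee: $21,200.00 + $28,365.00 + $47,575.00 + $135,156.50 = $232,296.50
$232,296.50 is under the $303,000 cap.

$232,296.50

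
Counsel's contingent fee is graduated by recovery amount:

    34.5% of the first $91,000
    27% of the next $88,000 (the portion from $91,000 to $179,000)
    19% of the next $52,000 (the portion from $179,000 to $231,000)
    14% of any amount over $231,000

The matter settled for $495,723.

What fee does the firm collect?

First $91,000 at 34.5% = $31,395.00
Next $88,000 at 27% = $23,760.00
Next $52,000 at 19% = $9,880.00
Remaining $264,723 at 14% = $37,061.22
Fee: $31,395.00 + $23,760.00 + $9,880.00 + $37,061.22 = $102,096.22

$102,096.22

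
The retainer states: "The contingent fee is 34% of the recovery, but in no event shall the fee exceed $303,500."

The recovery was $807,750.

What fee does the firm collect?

34% of $807,750 = $274,635.00
That is under the $303,500 cap.

$274,635.00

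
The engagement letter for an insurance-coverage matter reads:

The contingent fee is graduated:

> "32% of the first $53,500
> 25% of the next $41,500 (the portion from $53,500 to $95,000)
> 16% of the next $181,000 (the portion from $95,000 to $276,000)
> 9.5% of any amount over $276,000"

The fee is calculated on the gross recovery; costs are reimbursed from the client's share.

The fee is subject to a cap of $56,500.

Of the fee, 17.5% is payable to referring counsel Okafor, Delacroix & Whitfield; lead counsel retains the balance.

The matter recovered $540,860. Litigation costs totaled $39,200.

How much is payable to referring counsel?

$9,887.50

Fee base is the gross recovery, $540,860; costs are reimbursed separately.
First $53,500 at 32% = $17,120.00
Next $41,500 at 25% = $10,375.00
Next $181,000 at 16% = $28,960.00
Remaining $264,860 at 9.5% = $25,161.70
Fee: $17,120.00 + $10,375.00 + $28,960.00 + $25,161.70 = $81,616.70
$81,616.70 exceeds the $56,500 cap, so the fee is capped at $56,500.00.
Referral share: 17.5% of $56,500.00 = $9,887.50; lead counsel retains $56,500.00 − $9,887.50 = $46,612.50.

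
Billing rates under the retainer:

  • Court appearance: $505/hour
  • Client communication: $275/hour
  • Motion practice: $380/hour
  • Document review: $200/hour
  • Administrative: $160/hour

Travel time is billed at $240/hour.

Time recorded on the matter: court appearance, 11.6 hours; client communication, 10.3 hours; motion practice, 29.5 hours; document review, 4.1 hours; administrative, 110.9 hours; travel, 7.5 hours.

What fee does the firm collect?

Court appearance: 11.6 × $505 = $5,858.00
Client communication: 10.3 × $275 = $2,832.50
Motion practice: 29.5 × $380 = $11,210.00
Document review: 4.1 × $200 = $820.00
Administrative: 110.9 × $160 = $17,744.00
Subtotal: $5,858.00 + $2,832.50 + $11,210.00 + $820.00 + $17,744.00 = $38,464.50
Travel: 7.5 × $240 = $1,800.00
Total: $38,464.50 + $1,800.00 = $40,264.50

$40,264.50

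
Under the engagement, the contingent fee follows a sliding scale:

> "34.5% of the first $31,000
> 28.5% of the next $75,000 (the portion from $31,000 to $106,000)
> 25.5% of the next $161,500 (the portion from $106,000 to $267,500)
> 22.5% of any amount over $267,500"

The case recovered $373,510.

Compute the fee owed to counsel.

First $31,000 at 34.5% = $10,695.00
Next $75,000 at 28.5% = $21,375.00
Next $161,500 at 25.5% = $41,182.50
Remaining $106,010 at 22.5% = $23,852.25
Fee: $10,695.00 + $21,375.00 + $41,182.50 + $23,852.25 = $97,104.75

$97,104.75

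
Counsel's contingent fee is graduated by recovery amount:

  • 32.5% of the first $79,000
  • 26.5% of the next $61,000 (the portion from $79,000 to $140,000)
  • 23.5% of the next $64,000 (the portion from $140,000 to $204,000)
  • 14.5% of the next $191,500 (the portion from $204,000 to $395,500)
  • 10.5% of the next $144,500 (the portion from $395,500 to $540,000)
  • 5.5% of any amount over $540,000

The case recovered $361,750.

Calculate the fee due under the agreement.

First $79,000 at 32.5% = $25,675.00
Next $61,000 at 26.5% = $16,165.00
Next $64,000 at 23.5% = $15,040.00
Remaining $157,750 at 14.5% = $22,873.75
Fee: $25,675.00 + $16,165.00 + $15,040.00 + $22,873.75 = $79,753.75

$79,753.75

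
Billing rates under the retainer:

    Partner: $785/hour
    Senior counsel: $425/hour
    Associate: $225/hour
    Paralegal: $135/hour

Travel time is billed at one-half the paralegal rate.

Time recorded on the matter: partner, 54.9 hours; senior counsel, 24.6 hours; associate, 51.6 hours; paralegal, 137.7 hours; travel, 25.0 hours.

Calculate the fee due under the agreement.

$85,438.50

Partner: 54.9 × $785 = $43,096.50
Senior counsel: 24.6 × $425 = $10,455.00
Associate: 51.6 × $225 = $11,610.00
Paralegal: 137.7 × $135 = $18,589.50
Subtotal: $43,096.50 + $10,455.00 + $11,610.00 + $18,589.50 = $83,751.00
Travel: 25.0 × ($135 ÷ 2) = 25.0 × $67.50 = $1,687.50
Total: $83,751.00 + $1,687.50 = $85,438.50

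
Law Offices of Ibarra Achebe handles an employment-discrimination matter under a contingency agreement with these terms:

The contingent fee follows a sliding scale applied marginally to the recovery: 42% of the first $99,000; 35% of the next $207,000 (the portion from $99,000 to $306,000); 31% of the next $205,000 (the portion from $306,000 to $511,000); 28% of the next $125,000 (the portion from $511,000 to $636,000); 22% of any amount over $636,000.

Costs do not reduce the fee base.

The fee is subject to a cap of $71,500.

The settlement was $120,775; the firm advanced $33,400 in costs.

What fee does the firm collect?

Fee base is the gross recovery, $120,775; costs are reimbursed separately.
First $99,000 at 42% = $41,580.00
Remaining $21,775 at 35% = $7,621.25
Fee: $41,580.00 + $7,621.25 = $49,201.25
$49,201.25 is under the $71,500 cap.

$49,201.25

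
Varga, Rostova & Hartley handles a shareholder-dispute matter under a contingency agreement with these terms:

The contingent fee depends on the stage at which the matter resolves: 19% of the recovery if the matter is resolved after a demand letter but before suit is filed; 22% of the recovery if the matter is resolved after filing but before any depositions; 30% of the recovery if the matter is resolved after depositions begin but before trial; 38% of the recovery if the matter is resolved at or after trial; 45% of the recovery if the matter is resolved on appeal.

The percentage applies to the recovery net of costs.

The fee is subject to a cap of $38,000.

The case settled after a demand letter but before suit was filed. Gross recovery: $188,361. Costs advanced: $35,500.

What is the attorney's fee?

$29,043.59

Fee base (net of costs): $188,361 − $35,500 = $152,861
The matter settled after a demand letter but before suit was filed, so the 19% rate applies.
$152,861 × 19% = $29,043.59
$29,043.59 is under the $38,000 cap.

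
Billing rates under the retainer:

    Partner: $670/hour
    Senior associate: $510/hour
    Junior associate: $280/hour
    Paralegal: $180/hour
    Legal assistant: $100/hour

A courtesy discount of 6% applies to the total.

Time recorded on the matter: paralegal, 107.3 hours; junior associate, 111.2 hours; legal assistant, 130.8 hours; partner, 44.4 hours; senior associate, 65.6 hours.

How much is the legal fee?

Partner: 44.4 × $670 = $29,748.00
Senior associate: 65.6 × $510 = $33,456.00
Junior associate: 111.2 × $280 = $31,136.00
Paralegal: 107.3 × $180 = $19,314.00
Legal assistant: 130.8 × $100 = $13,080.00
Subtotal: $126,734.00
Less 6% discount: −$7,604.04
Total: $126,734.00 − $7,604.04 = $119,129.96

$119,129.96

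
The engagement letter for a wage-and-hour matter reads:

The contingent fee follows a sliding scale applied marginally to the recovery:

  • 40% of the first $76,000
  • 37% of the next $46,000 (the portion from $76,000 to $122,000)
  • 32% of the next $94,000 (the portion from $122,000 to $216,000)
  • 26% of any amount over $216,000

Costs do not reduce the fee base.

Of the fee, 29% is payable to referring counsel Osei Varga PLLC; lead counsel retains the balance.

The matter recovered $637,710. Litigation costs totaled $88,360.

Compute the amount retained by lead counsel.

$132,872.67

Fee base is the gross recovery, $637,710; costs are reimbursed separately.
First $76,000 at 40% = $30,400.00
Next $46,000 at 37% = $17,020.00
Next $94,000 at 32% = $30,080.00
Remaining $421,710 at 26% = $109,644.60
Fee: $30,400.00 + $17,020.00 + $30,080.00 + $109,644.60 = $187,144.60
Referral share: 29% of $187,144.60 = $54,271.93; lead counsel retains $187,144.60 − $54,271.93 = $132,872.67.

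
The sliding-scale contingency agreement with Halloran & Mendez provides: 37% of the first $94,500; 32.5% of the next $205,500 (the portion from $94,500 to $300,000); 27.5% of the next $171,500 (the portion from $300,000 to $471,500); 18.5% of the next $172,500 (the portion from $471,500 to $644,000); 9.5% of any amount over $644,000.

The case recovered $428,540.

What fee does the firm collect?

First $94,500 at 37% = $34,965.00
Next $205,500 at 32.5% = $66,787.50
Remaining $128,540 at 27.5% = $35,348.50
Fee: $34,965.00 + $66,787.50 + $35,348.50 = $137,101.00

$137,101.00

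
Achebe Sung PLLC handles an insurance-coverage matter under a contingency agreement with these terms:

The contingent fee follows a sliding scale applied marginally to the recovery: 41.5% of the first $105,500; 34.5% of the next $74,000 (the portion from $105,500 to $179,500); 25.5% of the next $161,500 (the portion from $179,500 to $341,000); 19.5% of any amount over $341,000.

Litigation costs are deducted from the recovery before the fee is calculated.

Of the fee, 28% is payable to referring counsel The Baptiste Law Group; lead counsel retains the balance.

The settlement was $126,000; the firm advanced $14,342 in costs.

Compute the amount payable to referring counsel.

Fee base (net of costs): $126,000 − $14,342 = $111,658
First $105,500 at 41.5% = $43,782.50
Remaining $6,158 at 34.5% = $2,124.51
Fee: $43,782.50 + $2,124.51 = $45,907.01
Referral share: 28% of $45,907.01 = $12,853.96; lead counsel retains $45,907.01 − $12,853.96 = $33,053.05.

$12,853.96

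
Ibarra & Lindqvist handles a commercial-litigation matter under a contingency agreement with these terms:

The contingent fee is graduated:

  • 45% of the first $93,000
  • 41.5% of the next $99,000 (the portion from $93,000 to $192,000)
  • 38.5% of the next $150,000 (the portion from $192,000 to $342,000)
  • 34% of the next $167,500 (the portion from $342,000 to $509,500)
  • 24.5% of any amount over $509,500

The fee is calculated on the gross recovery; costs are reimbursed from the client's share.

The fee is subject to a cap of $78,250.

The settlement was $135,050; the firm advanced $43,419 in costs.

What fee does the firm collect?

Fee base is the gross recovery, $135,050; costs are reimbursed separately.
First $93,000 at 45% = $41,850.00
Remaining $42,050 at 41.5% = $17,450.75
Fee: $41,850.00 + $17,450.75 = $59,300.75
$59,300.75 is under the $78,250 cap.

$59,300.75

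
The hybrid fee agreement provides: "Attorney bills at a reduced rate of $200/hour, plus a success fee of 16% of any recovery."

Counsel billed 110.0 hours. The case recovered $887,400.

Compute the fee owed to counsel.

Hourly: 110.0 × $200 = $22,000.00
Success fee: 16% of $887,400 = $141,984.00
Total: $22,000.00 + $141,984.00 = $163,984.00

$163,984.00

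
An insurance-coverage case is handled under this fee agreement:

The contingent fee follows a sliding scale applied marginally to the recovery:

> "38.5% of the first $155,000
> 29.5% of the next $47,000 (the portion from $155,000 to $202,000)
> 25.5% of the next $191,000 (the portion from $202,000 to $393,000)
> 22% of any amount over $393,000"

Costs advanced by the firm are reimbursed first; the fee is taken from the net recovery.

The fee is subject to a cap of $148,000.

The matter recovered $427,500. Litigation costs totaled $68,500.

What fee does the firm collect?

Fee base (net of costs): $427,500 − $68,500 = $359,000
First $155,000 at 38.5% = $59,675.00
Next $47,000 at 29.5% = $13,865.00
Remaining $157,000 at 25.5% = $40,035.00
Fee: $59,675.00 + $13,865.00 + $40,035.00 = $113,575.00
$113,575.00 is under the $148,000 cap.

$113,575.00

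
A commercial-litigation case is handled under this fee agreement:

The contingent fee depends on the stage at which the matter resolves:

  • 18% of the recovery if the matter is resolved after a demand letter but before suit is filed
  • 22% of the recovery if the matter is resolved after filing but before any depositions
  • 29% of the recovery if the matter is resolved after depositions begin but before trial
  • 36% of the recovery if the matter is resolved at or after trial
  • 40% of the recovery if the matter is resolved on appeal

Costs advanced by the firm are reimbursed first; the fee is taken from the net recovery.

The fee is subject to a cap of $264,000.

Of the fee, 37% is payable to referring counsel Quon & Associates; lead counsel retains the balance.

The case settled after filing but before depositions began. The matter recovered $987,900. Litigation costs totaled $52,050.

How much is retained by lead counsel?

Fee base (net of costs): $987,900 − $52,050 = $935,850
The matter settled after filing but before depositions began, so the 22% rate applies.
$935,850 × 22% = $205,887.00
$205,887.00 is under the $264,000 cap.
Referral share: 37% of $205,887.00 = $76,178.19; lead counsel retains $205,887.00 − $76,178.19 = $129,708.81.

$129,708.81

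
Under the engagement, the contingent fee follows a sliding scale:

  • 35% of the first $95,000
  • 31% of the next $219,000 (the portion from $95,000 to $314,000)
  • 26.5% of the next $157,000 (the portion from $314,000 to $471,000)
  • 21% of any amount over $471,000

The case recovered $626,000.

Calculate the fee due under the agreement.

$175,295.00

First $95,000 at 35% = $33,250.00
Next $219,000 at 31% = $67,890.00
Next $157,000 at 26.5% = $41,605.00
Remaining $155,000 at 21% = $32,550.00
Fee: $33,250.00 + $67,890.00 + $41,605.00 + $32,550.00 = $175,295.00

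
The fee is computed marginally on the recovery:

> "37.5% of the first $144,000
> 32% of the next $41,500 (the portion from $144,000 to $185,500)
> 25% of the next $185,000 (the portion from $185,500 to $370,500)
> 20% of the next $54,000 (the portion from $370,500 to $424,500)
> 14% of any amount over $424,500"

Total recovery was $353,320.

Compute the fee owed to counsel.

$109,235.00

First $144,000 at 37.5% = $54,000.00
Next $41,500 at 32% = $13,280.00
Remaining $167,820 at 25% = $41,955.00
Fee: $54,000.00 + $13,280.00 + $41,955.00 = $109,235.00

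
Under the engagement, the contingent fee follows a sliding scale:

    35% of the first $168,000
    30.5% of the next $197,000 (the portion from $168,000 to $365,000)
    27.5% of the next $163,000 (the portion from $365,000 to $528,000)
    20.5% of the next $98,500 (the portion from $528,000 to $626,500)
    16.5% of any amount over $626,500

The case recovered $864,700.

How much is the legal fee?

$223,205.50

First $168,000 at 35% = $58,800.00
Next $197,000 at 30.5% = $60,085.00
Next $163,000 at 27.5% = $44,825.00
Next $98,500 at 20.5% = $20,192.50
Remaining $238,200 at 16.5% = $39,303.00
Fee: $58,800.00 + $60,085.00 + $44,825.00 + $20,192.50 + $39,303.00 = $223,205.50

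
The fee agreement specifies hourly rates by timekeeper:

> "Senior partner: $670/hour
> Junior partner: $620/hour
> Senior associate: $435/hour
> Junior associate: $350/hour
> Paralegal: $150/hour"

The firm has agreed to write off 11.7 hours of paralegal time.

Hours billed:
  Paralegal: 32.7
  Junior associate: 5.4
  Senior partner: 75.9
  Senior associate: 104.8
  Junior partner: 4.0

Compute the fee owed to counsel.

Senior partner: 75.9 × $670 = $50,853.00
Junior partner: 4.0 × $620 = $2,480.00
Senior associate: 104.8 × $435 = $45,588.00
Junior associate: 5.4 × $350 = $1,890.00
Paralegal: 32.7 × $150 = $4,905.00
Subtotal: $105,716.00
Write-off: 11.7 × $150 = $1,755.00
Total: $105,716.00 − $1,755.00 = $103,961.00

$103,961.00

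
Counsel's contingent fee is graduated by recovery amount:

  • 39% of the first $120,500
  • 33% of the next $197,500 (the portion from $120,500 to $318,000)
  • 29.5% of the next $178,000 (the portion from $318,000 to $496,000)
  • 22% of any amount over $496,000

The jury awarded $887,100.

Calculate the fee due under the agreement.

$250,722.00

First $120,500 at 39% = $46,995.00
Next $197,500 at 33% = $65,175.00
Next $178,000 at 29.5% = $52,510.00
Remaining $391,100 at 22% = $86,042.00
Fee: $46,995.00 + $65,175.00 + $52,510.00 + $86,042.00 = $250,722.00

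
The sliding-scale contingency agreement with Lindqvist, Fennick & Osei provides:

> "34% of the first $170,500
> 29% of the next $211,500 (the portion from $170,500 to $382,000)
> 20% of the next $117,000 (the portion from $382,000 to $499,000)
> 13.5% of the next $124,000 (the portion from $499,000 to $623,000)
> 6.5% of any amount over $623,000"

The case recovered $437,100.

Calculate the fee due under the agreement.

$130,325.00

First $170,500 at 34% = $57,970.00
Next $211,500 at 29% = $61,335.00
Remaining $55,100 at 20% = $11,020.00
Fee: $57,970.00 + $61,335.00 + $11,020.00 = $130,325.00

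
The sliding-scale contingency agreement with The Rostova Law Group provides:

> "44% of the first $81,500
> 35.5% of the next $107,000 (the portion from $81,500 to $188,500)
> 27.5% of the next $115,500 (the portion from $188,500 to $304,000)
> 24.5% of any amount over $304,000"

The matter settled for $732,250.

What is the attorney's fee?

First $81,500 at 44% = $35,860.00
Next $107,000 at 35.5% = $37,985.00
Next $115,500 at 27.5% = $31,762.50
Remaining $428,250 at 24.5% = $104,921.25
Fee: $35,860.00 + $37,985.00 + $31,762.50 + $104,921.25 = $210,528.75

$210,528.75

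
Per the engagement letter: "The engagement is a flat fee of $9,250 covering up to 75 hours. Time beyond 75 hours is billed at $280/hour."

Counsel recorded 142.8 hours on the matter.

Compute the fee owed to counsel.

Flat fee: $9,250.00
Excess hours: 142.8 − 75 = 67.8
Overrun: 67.8 × $280 = $18,984.00
Total: $9,250.00 + $18,984.00 = $28,234.00

$28,234.00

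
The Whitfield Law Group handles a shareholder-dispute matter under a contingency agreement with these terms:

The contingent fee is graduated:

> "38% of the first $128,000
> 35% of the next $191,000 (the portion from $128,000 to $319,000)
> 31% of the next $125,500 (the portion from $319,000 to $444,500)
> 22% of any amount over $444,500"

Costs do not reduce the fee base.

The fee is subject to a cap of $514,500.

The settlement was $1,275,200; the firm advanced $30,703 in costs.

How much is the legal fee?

Fee base is the gross recovery, $1,275,200; costs are reimbursed separately.
First $128,000 at 38% = $48,640.00
Next $191,000 at 35% = $66,850.00
Next $125,500 at 31% = $38,905.00
Remaining $830,700 at 22% = $182,754.00
Fee: $48,640.00 + $66,850.00 + $38,905.00 + $182,754.00 = $337,149.00
$337,149.00 is under the $514,500 cap.

$337,149.00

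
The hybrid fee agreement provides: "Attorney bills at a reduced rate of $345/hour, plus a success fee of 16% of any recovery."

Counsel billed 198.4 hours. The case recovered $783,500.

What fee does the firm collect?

$193,808.00

Hourly: 198.4 × $345 = $68,448.00
Success fee: 16% of $783,500 = $125,360.00
Total: $68,448.00 + $125,360.00 = $193,808.00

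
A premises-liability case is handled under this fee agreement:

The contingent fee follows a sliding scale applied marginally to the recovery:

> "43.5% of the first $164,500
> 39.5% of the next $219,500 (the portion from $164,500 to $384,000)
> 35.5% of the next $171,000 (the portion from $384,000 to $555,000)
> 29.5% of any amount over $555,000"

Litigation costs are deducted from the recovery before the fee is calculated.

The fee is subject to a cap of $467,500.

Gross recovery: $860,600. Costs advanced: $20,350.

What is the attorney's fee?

Fee base (net of costs): $860,600 − $20,350 = $840,250
First $164,500 at 43.5% = $71,557.50
Next $219,500 at 39.5% = $86,702.50
Next $171,000 at 35.5% = $60,705.00
Remaining $285,250 at 29.5% = $84,148.75
Fee: $71,557.50 + $86,702.50 + $60,705.00 + $84,148.75 = $303,113.75
$303,113.75 is under the $467,500 cap.

$303,113.75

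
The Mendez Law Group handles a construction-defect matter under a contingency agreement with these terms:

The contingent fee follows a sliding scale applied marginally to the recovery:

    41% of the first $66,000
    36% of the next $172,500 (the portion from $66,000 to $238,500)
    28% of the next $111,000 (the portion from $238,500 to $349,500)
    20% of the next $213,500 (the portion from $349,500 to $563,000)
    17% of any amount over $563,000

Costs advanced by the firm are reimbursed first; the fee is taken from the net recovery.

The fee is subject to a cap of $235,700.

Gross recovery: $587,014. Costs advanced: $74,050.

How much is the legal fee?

$152,932.80

Fee base (net of costs): $587,014 − $74,050 = $512,964
First $66,000 at 41% = $27,060.00
Next $172,500 at 36% = $62,100.00
Next $111,000 at 28% = $31,080.00
Remaining $163,464 at 20% = $32,692.80
Fee: $27,060.00 + $62,100.00 + $31,080.00 + $32,692.80 = $152,932.80
$152,932.80 is under the $235,700 cap.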